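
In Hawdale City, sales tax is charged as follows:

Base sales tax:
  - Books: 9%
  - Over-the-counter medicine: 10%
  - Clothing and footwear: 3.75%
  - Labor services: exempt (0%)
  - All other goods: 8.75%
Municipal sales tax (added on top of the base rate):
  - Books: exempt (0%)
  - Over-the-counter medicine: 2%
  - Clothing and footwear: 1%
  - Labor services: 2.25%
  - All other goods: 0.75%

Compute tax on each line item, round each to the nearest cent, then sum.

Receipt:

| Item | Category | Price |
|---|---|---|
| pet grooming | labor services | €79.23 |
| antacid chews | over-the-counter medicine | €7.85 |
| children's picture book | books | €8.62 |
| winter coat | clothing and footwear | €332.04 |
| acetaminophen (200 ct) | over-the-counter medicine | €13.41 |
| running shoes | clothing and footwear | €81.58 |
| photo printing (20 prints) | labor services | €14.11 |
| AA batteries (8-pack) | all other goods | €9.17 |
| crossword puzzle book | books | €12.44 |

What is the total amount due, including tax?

€585.52

Pet grooming €79.23: labor services → 0% + 2.25% municipal = 2.25% → €1.78
Antacid chews €7.85: over-the-counter medicine → 10% + 2% municipal = 12% → €0.94
Children's picture book €8.62: books → 9% + 0% municipal = 9% → €0.78
Winter coat €332.04: clothing and footwear → 3.75% + 1% municipal = 4.75% → €15.77
Acetaminophen (200 ct) €13.41: over-the-counter medicine → 10% + 2% municipal = 12% → €1.61
Running shoes €81.58: clothing and footwear → 3.75% + 1% municipal = 4.75% → €3.88
Photo printing (20 prints) €14.11: labor services → 0% + 2.25% municipal = 2.25% → €0.32
AA batteries (8-pack) €9.17: all other goods → 8.75% + 0.75% municipal = 9.5% → €0.87
Crossword puzzle book €12.44: books → 9% + 0% municipal = 9% → €1.12
Subtotal = €558.45; tax = €27.07; total due = €585.52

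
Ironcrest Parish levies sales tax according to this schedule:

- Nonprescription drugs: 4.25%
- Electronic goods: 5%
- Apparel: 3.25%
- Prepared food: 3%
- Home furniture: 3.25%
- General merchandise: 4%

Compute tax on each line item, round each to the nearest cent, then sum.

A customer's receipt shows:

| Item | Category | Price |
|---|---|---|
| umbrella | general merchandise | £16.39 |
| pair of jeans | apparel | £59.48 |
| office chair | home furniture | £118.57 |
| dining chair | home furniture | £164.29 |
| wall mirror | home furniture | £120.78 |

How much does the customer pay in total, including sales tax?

£495.22

Umbrella £16.39: general merchandise → 4% → £0.66
Pair of jeans £59.48: apparel → 3.25% → £1.93
Office chair £118.57: home furniture → 3.25% → £3.85
Dining chair £164.29: home furniture → 3.25% → £5.34
Wall mirror £120.78: home furniture → 3.25% → £3.93
Subtotal = £479.51; tax = £15.71; total due = £495.22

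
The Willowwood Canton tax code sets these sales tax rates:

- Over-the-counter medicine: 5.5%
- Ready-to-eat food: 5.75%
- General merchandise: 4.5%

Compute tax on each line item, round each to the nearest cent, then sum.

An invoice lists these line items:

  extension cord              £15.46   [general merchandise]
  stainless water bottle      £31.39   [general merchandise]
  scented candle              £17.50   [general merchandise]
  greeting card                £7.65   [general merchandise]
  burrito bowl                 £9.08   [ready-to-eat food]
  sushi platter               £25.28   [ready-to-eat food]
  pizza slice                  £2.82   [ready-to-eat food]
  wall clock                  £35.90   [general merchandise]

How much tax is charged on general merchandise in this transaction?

£4.86

Extension cord £15.46: general merchandise → 4.5% → £0.70
Stainless water bottle £31.39: general merchandise → 4.5% → £1.41
Scented candle £17.50: general merchandise → 4.5% → £0.79
Greeting card £7.65: general merchandise → 4.5% → £0.34
Wall clock £35.90: general merchandise → 4.5% → £1.62
Tax on general merchandise = £0.70 + £1.41 + £0.79 + £0.34 + £1.62 = £4.86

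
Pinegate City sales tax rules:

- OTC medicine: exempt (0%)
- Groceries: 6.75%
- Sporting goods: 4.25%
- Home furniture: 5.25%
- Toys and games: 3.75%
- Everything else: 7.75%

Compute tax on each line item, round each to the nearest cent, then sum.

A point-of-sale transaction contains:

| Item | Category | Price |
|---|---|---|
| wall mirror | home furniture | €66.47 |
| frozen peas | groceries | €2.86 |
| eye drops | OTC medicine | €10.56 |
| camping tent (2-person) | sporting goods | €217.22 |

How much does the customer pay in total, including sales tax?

€310.02

Wall mirror €66.47: home furniture → 5.25% → €3.49
Frozen peas €2.86: groceries → 6.75% → €0.19
Eye drops €10.56: OTC medicine → 0% → €0.00
Camping tent (2-person) €217.22: sporting goods → 4.25% → €9.23
Subtotal = €297.11; tax = €12.91; total due = €310.02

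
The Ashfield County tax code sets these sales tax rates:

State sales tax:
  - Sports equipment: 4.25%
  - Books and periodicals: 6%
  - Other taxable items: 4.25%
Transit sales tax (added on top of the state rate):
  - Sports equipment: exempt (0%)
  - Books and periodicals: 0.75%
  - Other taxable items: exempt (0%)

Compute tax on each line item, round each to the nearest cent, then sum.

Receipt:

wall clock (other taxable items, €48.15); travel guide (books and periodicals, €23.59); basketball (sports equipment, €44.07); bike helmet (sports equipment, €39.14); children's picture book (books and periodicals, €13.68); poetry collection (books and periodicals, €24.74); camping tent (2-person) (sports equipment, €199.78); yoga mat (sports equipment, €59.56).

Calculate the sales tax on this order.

Wall clock €48.15: other taxable items → 4.25% + 0% transit = 4.25% → €2.05
Travel guide €23.59: books and periodicals → 6% + 0.75% transit = 6.75% → €1.59
Basketball €44.07: sports equipment → 4.25% + 0% transit = 4.25% → €1.87
Bike helmet €39.14: sports equipment → 4.25% + 0% transit = 4.25% → €1.66
Children's picture book €13.68: books and periodicals → 6% + 0.75% transit = 6.75% → €0.92
Poetry collection €24.74: books and periodicals → 6% + 0.75% transit = 6.75% → €1.67
Camping tent (2-person) €199.78: sports equipment → 4.25% + 0% transit = 4.25% → €8.49
Yoga mat €59.56: sports equipment → 4.25% + 0% transit = 4.25% → €2.53
Total tax = €2.05 + €1.59 + €1.87 + €1.66 + €0.92 + €1.67 + €8.49 + €2.53 = €20.78

€20.78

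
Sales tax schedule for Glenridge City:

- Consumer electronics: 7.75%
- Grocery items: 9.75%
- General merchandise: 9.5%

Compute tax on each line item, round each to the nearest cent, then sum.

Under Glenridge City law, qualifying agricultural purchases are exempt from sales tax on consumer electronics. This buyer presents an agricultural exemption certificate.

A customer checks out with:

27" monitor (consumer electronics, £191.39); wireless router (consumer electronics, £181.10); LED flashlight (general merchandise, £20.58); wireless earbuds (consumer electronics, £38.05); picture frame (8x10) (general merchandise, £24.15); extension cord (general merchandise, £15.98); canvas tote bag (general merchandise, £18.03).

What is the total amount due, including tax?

£496.76

27" monitor £191.39: consumer electronics, buyer-exempt → 0% → £0.00
Wireless router £181.10: consumer electronics, buyer-exempt → 0% → £0.00
LED flashlight £20.58: general merchandise → 9.5% → £1.96
Wireless earbuds £38.05: consumer electronics, buyer-exempt → 0% → £0.00
Picture frame (8x10) £24.15: general merchandise → 9.5% → £2.29
Extension cord £15.98: general merchandise → 9.5% → £1.52
Canvas tote bag £18.03: general merchandise → 9.5% → £1.71
Subtotal = £489.28; tax = £7.48; total due = £496.76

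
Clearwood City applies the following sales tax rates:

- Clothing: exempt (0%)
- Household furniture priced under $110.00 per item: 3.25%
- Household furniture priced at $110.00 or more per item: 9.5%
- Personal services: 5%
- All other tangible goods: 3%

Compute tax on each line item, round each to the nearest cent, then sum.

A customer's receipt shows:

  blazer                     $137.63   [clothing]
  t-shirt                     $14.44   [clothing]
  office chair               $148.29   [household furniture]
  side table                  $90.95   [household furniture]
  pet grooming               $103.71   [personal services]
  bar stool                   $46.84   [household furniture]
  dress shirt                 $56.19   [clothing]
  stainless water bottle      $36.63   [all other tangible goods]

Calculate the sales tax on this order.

$24.86

Blazer $137.63: clothing → 0% → $0.00
T-shirt $14.44: clothing → 0% → $0.00
Office chair $148.29: household furniture, $110.00 or more → 9.5% → $14.09
Side table $90.95: household furniture, under $110.00 → 3.25% → $2.96
Pet grooming $103.71: personal services → 5% → $5.19
Bar stool $46.84: household furniture, under $110.00 → 3.25% → $1.52
Dress shirt $56.19: clothing → 0% → $0.00
Stainless water bottle $36.63: all other tangible goods → 3% → $1.10
Total tax = $14.09 + $2.96 + $5.19 + $1.52 + $1.10 = $24.86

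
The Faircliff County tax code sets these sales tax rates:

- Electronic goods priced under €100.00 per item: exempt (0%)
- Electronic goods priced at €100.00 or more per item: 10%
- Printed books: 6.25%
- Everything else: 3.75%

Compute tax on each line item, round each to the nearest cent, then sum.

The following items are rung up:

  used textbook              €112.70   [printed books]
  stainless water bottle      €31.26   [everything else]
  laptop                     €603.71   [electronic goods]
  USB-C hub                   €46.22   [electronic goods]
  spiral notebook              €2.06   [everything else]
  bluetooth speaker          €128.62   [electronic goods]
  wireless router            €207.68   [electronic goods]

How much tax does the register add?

Used textbook €112.70: printed books → 6.25% → €7.04
Stainless water bottle €31.26: everything else → 3.75% → €1.17
Laptop €603.71: electronic goods, €100.00 or more → 10% → €60.37
USB-C hub €46.22: electronic goods, under €100.00 → 0% → €0.00
Spiral notebook €2.06: everything else → 3.75% → €0.08
Bluetooth speaker €128.62: electronic goods, €100.00 or more → 10% → €12.86
Wireless router €207.68: electronic goods, €100.00 or more → 10% → €20.77
Total tax = €7.04 + €1.17 + €60.37 + €0.08 + €12.86 + €20.77 = €102.29

€102.29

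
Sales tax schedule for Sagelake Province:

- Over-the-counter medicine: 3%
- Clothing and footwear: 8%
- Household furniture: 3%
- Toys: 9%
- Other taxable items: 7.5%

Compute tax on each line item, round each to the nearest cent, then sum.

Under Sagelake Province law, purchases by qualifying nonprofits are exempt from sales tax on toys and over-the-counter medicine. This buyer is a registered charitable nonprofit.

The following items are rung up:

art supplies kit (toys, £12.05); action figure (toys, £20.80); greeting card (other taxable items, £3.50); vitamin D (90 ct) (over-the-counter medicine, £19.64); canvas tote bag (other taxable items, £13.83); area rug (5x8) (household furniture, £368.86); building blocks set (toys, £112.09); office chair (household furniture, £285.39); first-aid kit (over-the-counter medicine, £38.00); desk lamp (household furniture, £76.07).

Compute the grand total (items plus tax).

Art supplies kit £12.05: toys, buyer-exempt → 0% → £0.00
Action figure £20.80: toys, buyer-exempt → 0% → £0.00
Greeting card £3.50: other taxable items → 7.5% → £0.26
Vitamin D (90 ct) £19.64: over-the-counter medicine, buyer-exempt → 0% → £0.00
Canvas tote bag £13.83: other taxable items → 7.5% → £1.04
Area rug (5x8) £368.86: household furniture → 3% → £11.07
Building blocks set £112.09: toys, buyer-exempt → 0% → £0.00
Office chair £285.39: household furniture → 3% → £8.56
First-aid kit £38.00: over-the-counter medicine, buyer-exempt → 0% → £0.00
Desk lamp £76.07: household furniture → 3% → £2.28
Subtotal = £950.23; tax = £23.21; total due = £973.44

£973.44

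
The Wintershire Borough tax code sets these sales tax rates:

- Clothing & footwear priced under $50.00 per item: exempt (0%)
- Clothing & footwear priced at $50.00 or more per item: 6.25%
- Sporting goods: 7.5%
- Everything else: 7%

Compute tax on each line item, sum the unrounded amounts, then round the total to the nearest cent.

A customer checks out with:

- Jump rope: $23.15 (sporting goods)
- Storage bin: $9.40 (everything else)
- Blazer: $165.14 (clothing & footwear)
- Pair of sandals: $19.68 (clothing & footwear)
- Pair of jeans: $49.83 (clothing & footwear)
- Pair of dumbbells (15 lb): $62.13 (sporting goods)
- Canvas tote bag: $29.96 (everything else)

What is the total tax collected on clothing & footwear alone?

$10.32

Blazer $165.14: clothing & footwear, $50.00 or more → 6.25% → $10.32125
Pair of sandals $19.68: clothing & footwear, under $50.00 → 0% → $0.00
Pair of jeans $49.83: clothing & footwear, under $50.00 → 0% → $0.00
Tax on clothing & footwear: unrounded sum = $10.32125 → $10.32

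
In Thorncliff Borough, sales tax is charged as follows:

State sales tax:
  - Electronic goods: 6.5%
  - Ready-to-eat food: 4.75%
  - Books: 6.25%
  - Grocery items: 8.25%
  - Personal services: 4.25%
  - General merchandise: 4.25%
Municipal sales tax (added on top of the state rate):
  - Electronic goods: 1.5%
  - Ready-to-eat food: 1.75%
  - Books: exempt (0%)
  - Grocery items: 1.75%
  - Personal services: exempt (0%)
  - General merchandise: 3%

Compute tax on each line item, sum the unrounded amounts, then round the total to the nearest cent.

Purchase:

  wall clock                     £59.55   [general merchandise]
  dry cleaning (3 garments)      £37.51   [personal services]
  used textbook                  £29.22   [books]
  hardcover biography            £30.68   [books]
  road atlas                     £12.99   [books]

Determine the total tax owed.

£10.47

Wall clock £59.55: general merchandise → 4.25% + 3% municipal = 7.25% → £4.317375
Dry cleaning (3 garments) £37.51: personal services → 4.25% + 0% municipal = 4.25% → £1.594175
Used textbook £29.22: books → 6.25% + 0% municipal = 6.25% → £1.82625
Hardcover biography £30.68: books → 6.25% + 0% municipal = 6.25% → £1.9175
Road atlas £12.99: books → 6.25% + 0% municipal = 6.25% → £0.811875
Unrounded tax sum = £10.467175 → £10.47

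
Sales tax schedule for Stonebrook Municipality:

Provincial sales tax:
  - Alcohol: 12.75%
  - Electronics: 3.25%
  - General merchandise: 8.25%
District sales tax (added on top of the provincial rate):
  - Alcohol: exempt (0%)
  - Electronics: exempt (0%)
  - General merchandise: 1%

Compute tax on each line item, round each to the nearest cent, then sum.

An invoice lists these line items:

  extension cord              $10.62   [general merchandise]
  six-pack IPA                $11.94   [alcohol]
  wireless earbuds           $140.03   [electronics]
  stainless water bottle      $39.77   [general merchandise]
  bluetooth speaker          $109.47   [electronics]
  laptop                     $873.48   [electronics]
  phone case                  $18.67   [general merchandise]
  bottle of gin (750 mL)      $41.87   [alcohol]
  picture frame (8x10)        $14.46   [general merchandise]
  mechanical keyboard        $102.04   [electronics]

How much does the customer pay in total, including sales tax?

Extension cord $10.62: general merchandise → 8.25% + 1% district = 9.25% → $0.98
Six-pack IPA $11.94: alcohol → 12.75% + 0% district = 12.75% → $1.52
Wireless earbuds $140.03: electronics → 3.25% + 0% district = 3.25% → $4.55
Stainless water bottle $39.77: general merchandise → 8.25% + 1% district = 9.25% → $3.68
Bluetooth speaker $109.47: electronics → 3.25% + 0% district = 3.25% → $3.56
Laptop $873.48: electronics → 3.25% + 0% district = 3.25% → $28.39
Phone case $18.67: general merchandise → 8.25% + 1% district = 9.25% → $1.73
Bottle of gin (750 mL) $41.87: alcohol → 12.75% + 0% district = 12.75% → $5.34
Picture frame (8x10) $14.46: general merchandise → 8.25% + 1% district = 9.25% → $1.34
Mechanical keyboard $102.04: electronics → 3.25% + 0% district = 3.25% → $3.32
Subtotal = $1362.35; tax = $54.41; total due = $1416.76

$1416.76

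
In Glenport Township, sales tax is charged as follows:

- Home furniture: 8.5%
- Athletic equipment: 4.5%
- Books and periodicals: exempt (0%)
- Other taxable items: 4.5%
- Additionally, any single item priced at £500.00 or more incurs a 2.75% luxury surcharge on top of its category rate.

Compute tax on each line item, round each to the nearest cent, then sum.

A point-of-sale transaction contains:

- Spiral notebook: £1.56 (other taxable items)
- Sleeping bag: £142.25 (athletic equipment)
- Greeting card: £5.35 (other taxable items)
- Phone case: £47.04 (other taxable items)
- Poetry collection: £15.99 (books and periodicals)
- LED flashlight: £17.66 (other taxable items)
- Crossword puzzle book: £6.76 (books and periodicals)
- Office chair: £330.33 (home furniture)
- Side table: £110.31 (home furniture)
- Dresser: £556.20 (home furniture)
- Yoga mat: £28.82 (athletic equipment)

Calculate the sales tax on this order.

£110.95

Spiral notebook £1.56: other taxable items → 4.5% → £0.07
Sleeping bag £142.25: athletic equipment → 4.5% → £6.40
Greeting card £5.35: other taxable items → 4.5% → £0.24
Phone case £47.04: other taxable items → 4.5% → £2.12
Poetry collection £15.99: books and periodicals → 0% → £0.00
LED flashlight £17.66: other taxable items → 4.5% → £0.79
Crossword puzzle book £6.76: books and periodicals → 0% → £0.00
Office chair £330.33: home furniture → 8.5% → £28.08
Side table £110.31: home furniture → 8.5% → £9.38
Dresser £556.20: home furniture → 8.5% + 2.75% surcharge = 11.25% → £62.57
Yoga mat £28.82: athletic equipment → 4.5% → £1.30
Total tax = £0.07 + £6.40 + £0.24 + £2.12 + £0.79 + £28.08 + £9.38 + £62.57 + £1.30 = £110.95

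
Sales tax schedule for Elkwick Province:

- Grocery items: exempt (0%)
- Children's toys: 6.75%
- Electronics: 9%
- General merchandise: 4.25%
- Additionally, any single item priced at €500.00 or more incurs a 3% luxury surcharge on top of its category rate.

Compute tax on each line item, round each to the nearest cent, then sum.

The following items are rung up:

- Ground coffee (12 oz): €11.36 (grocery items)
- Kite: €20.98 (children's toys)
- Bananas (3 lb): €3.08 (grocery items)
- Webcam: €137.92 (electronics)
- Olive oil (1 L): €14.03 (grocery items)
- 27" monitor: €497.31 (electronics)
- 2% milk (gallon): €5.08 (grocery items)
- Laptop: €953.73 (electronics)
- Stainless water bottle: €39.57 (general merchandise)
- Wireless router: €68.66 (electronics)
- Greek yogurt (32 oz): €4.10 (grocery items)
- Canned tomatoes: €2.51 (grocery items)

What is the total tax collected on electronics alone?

€177.80

Webcam €137.92: electronics → 9% → €12.41
27" monitor €497.31: electronics → 9% → €44.76
Laptop €953.73: electronics → 9% + 3% surcharge = 12% → €114.45
Wireless router €68.66: electronics → 9% → €6.18
Tax on electronics = €12.41 + €44.76 + €114.45 + €6.18 = €177.80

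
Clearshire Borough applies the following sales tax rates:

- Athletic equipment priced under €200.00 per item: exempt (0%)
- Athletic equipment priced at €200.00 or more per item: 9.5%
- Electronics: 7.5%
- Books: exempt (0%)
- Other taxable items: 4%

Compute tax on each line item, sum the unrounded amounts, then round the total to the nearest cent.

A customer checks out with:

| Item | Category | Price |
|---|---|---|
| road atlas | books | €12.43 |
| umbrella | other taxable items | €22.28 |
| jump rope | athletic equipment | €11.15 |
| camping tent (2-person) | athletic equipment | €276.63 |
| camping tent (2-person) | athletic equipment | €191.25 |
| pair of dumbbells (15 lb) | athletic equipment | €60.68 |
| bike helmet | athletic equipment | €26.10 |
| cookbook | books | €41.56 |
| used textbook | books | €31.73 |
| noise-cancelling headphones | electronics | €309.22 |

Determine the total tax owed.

Road atlas €12.43: books → 0% → €0.00
Umbrella €22.28: other taxable items → 4% → €0.8912
Jump rope €11.15: athletic equipment, under €200.00 → 0% → €0.00
Camping tent (2-person) €276.63: athletic equipment, €200.00 or more → 9.5% → €26.27985
Camping tent (2-person) €191.25: athletic equipment, under €200.00 → 0% → €0.00
Pair of dumbbells (15 lb) €60.68: athletic equipment, under €200.00 → 0% → €0.00
Bike helmet €26.10: athletic equipment, under €200.00 → 0% → €0.00
Cookbook €41.56: books → 0% → €0.00
Used textbook €31.73: books → 0% → €0.00
Noise-cancelling headphones €309.22: electronics → 7.5% → €23.1915
Unrounded tax sum = €50.36255 → €50.36

€50.36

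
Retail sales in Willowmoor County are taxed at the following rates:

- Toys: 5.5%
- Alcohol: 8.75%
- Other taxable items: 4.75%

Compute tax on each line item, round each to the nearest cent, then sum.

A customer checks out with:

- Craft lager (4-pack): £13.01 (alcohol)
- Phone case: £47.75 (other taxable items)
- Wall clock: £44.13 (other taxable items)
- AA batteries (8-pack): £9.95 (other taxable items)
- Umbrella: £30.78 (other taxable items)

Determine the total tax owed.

£7.44

Craft lager (4-pack) £13.01: alcohol → 8.75% → £1.14
Phone case £47.75: other taxable items → 4.75% → £2.27
Wall clock £44.13: other taxable items → 4.75% → £2.10
AA batteries (8-pack) £9.95: other taxable items → 4.75% → £0.47
Umbrella £30.78: other taxable items → 4.75% → £1.46
Total tax = £1.14 + £2.27 + £2.10 + £0.47 + £1.46 = £7.44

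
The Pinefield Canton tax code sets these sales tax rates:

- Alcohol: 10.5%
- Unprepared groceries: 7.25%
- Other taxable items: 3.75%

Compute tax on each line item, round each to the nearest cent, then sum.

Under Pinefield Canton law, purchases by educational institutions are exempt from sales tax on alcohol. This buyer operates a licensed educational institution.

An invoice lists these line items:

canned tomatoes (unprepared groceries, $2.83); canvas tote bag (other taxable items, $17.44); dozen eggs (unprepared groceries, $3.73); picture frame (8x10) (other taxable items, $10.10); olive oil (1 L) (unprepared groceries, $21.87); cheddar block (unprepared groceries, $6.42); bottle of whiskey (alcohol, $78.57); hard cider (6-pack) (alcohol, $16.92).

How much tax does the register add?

$3.57

Canned tomatoes $2.83: unprepared groceries → 7.25% → $0.21
Canvas tote bag $17.44: other taxable items → 3.75% → $0.65
Dozen eggs $3.73: unprepared groceries → 7.25% → $0.27
Picture frame (8x10) $10.10: other taxable items → 3.75% → $0.38
Olive oil (1 L) $21.87: unprepared groceries → 7.25% → $1.59
Cheddar block $6.42: unprepared groceries → 7.25% → $0.47
Bottle of whiskey $78.57: alcohol, buyer-exempt → 0% → $0.00
Hard cider (6-pack) $16.92: alcohol, buyer-exempt → 0% → $0.00
Total tax = $0.21 + $0.65 + $0.27 + $0.38 + $1.59 + $0.47 = $3.57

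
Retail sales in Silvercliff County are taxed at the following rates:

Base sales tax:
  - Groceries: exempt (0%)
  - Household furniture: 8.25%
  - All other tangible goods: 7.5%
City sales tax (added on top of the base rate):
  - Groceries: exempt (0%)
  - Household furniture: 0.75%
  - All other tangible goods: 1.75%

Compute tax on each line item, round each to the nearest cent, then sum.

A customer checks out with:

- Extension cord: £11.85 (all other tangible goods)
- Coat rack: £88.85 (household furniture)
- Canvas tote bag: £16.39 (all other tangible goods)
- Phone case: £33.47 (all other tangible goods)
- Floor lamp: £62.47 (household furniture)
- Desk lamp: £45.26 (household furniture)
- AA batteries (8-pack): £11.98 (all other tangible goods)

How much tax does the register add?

Extension cord £11.85: all other tangible goods → 7.5% + 1.75% city = 9.25% → £1.10
Coat rack £88.85: household furniture → 8.25% + 0.75% city = 9% → £8.00
Canvas tote bag £16.39: all other tangible goods → 7.5% + 1.75% city = 9.25% → £1.52
Phone case £33.47: all other tangible goods → 7.5% + 1.75% city = 9.25% → £3.10
Floor lamp £62.47: household furniture → 8.25% + 0.75% city = 9% → £5.62
Desk lamp £45.26: household furniture → 8.25% + 0.75% city = 9% → £4.07
AA batteries (8-pack) £11.98: all other tangible goods → 7.5% + 1.75% city = 9.25% → £1.11
Total tax = £1.10 + £8.00 + £1.52 + £3.10 + £5.62 + £4.07 + £1.11 = £24.52

£24.52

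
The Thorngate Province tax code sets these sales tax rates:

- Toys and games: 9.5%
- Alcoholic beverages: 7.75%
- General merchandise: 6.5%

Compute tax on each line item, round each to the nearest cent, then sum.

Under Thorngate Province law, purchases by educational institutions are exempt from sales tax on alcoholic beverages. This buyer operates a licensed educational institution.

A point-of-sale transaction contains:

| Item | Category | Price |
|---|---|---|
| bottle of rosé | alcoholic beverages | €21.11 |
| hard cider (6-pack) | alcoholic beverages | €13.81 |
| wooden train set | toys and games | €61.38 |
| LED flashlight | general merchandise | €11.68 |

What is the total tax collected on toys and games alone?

€5.83

Wooden train set €61.38: toys and games → 9.5% → €5.83
Tax on toys and games = €5.83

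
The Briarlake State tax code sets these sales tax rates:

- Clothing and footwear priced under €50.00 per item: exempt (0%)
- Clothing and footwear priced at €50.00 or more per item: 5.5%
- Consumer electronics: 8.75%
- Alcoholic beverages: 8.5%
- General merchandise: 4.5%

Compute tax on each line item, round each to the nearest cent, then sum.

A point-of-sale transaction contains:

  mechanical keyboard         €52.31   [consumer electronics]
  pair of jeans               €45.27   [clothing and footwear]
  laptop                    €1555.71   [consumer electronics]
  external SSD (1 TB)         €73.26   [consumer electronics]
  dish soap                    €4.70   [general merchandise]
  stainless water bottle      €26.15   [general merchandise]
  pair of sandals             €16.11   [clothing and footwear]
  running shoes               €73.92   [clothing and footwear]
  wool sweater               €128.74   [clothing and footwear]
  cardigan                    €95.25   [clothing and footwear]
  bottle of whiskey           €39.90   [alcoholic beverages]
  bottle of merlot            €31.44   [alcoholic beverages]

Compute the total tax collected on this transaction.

€170.95

Mechanical keyboard €52.31: consumer electronics → 8.75% → €4.58
Pair of jeans €45.27: clothing and footwear, under €50.00 → 0% → €0.00
Laptop €1555.71: consumer electronics → 8.75% → €136.12
External SSD (1 TB) €73.26: consumer electronics → 8.75% → €6.41
Dish soap €4.70: general merchandise → 4.5% → €0.21
Stainless water bottle €26.15: general merchandise → 4.5% → €1.18
Pair of sandals €16.11: clothing and footwear, under €50.00 → 0% → €0.00
Running shoes €73.92: clothing and footwear, €50.00 or more → 5.5% → €4.07
Wool sweater €128.74: clothing and footwear, €50.00 or more → 5.5% → €7.08
Cardigan €95.25: clothing and footwear, €50.00 or more → 5.5% → €5.24
Bottle of whiskey €39.90: alcoholic beverages → 8.5% → €3.39
Bottle of merlot €31.44: alcoholic beverages → 8.5% → €2.67
Total tax = €4.58 + €136.12 + €6.41 + €0.21 + €1.18 + €4.07 + €7.08 + €5.24 + €3.39 + €2.67 = €170.95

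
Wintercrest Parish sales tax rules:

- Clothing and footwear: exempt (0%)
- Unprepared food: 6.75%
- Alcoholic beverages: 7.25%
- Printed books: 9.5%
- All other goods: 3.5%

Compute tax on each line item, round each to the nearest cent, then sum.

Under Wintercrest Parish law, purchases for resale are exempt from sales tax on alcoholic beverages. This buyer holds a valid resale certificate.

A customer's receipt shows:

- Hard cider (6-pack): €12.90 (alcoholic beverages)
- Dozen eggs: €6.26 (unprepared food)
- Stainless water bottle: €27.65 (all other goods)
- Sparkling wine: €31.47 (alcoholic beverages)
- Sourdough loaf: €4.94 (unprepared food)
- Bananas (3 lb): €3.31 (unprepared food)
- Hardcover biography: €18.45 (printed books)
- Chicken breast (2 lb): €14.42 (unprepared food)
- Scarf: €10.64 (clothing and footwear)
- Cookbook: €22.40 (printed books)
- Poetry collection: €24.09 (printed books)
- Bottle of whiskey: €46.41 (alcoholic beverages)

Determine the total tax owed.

€9.08

Hard cider (6-pack) €12.90: alcoholic beverages, buyer-exempt → 0% → €0.00
Dozen eggs €6.26: unprepared food → 6.75% → €0.42
Stainless water bottle €27.65: all other goods → 3.5% → €0.97
Sparkling wine €31.47: alcoholic beverages, buyer-exempt → 0% → €0.00
Sourdough loaf €4.94: unprepared food → 6.75% → €0.33
Bananas (3 lb) €3.31: unprepared food → 6.75% → €0.22
Hardcover biography €18.45: printed books → 9.5% → €1.75
Chicken breast (2 lb) €14.42: unprepared food → 6.75% → €0.97
Scarf €10.64: clothing and footwear → 0% → €0.00
Cookbook €22.40: printed books → 9.5% → €2.13
Poetry collection €24.09: printed books → 9.5% → €2.29
Bottle of whiskey €46.41: alcoholic beverages, buyer-exempt → 0% → €0.00
Total tax = €0.42 + €0.97 + €0.33 + €0.22 + €1.75 + €0.97 + €2.13 + €2.29 = €9.08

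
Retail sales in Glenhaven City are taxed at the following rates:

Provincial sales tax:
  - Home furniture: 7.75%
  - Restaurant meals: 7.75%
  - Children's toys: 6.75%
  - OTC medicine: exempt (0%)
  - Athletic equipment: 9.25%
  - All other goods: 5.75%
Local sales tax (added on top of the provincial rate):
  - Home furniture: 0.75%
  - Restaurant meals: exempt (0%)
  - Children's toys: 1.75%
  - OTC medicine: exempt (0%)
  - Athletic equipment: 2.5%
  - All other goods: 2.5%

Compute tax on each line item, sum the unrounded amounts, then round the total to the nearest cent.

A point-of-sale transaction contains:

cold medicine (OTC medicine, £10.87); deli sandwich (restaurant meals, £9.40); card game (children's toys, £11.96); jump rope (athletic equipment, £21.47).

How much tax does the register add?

Cold medicine £10.87: OTC medicine → 0% + 0% local = 0% → £0.00
Deli sandwich £9.40: restaurant meals → 7.75% + 0% local = 7.75% → £0.7285
Card game £11.96: children's toys → 6.75% + 1.75% local = 8.5% → £1.0166
Jump rope £21.47: athletic equipment → 9.25% + 2.5% local = 11.75% → £2.522725
Unrounded tax sum = £4.267825 → £4.27

£4.27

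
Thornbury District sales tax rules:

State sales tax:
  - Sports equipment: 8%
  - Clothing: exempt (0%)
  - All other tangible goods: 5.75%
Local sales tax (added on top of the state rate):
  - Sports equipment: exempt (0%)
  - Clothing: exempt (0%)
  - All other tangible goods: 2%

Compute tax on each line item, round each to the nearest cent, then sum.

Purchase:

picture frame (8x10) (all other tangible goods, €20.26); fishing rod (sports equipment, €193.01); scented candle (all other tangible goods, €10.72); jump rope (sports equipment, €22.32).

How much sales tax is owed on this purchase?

€19.63

Picture frame (8x10) €20.26: all other tangible goods → 5.75% + 2% local = 7.75% → €1.57
Fishing rod €193.01: sports equipment → 8% + 0% local = 8% → €15.44
Scented candle €10.72: all other tangible goods → 5.75% + 2% local = 7.75% → €0.83
Jump rope €22.32: sports equipment → 8% + 0% local = 8% → €1.79
Total tax = €1.57 + €15.44 + €0.83 + €1.79 = €19.63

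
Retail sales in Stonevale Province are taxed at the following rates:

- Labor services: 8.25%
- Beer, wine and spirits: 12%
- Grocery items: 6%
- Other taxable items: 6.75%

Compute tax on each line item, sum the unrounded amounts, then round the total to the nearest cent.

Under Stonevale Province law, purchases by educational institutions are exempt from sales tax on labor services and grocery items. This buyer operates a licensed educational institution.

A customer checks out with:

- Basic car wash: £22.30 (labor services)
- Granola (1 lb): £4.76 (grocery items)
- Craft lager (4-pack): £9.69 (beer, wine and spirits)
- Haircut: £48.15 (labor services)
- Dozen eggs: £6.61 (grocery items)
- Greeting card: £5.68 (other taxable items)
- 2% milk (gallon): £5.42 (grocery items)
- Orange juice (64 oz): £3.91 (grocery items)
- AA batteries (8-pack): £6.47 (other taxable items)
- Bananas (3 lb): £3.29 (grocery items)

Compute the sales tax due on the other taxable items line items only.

Greeting card £5.68: other taxable items → 6.75% → £0.3834
AA batteries (8-pack) £6.47: other taxable items → 6.75% → £0.436725
Tax on other taxable items: unrounded sum = £0.820125 → £0.82

£0.82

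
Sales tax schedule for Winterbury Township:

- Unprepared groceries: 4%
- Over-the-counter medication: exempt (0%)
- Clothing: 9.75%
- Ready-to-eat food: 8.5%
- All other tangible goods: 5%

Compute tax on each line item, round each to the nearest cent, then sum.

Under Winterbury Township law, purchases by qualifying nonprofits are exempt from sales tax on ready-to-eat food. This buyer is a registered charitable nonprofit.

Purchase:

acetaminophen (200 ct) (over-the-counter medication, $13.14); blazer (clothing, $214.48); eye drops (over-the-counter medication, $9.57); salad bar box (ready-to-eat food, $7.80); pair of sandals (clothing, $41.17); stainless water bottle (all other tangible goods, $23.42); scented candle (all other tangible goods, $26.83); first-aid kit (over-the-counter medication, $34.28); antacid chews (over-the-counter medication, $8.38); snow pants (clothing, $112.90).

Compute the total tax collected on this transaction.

Acetaminophen (200 ct) $13.14: over-the-counter medication → 0% → $0.00
Blazer $214.48: clothing → 9.75% → $20.91
Eye drops $9.57: over-the-counter medication → 0% → $0.00
Salad bar box $7.80: ready-to-eat food, buyer-exempt → 0% → $0.00
Pair of sandals $41.17: clothing → 9.75% → $4.01
Stainless water bottle $23.42: all other tangible goods → 5% → $1.17
Scented candle $26.83: all other tangible goods → 5% → $1.34
First-aid kit $34.28: over-the-counter medication → 0% → $0.00
Antacid chews $8.38: over-the-counter medication → 0% → $0.00
Snow pants $112.90: clothing → 9.75% → $11.01
Total tax = $20.91 + $4.01 + $1.17 + $1.34 + $11.01 = $38.44

$38.44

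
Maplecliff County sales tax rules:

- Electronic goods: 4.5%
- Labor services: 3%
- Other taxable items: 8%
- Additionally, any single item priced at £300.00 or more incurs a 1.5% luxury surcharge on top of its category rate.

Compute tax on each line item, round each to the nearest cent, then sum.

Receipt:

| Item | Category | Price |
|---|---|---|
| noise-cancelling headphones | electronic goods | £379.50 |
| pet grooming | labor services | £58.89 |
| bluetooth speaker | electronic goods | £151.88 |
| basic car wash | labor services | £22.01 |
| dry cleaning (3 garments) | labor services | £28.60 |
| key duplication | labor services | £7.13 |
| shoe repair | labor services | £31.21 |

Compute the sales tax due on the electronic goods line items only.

Noise-cancelling headphones £379.50: electronic goods → 4.5% + 1.5% surcharge = 6% → £22.77
Bluetooth speaker £151.88: electronic goods → 4.5% → £6.83
Tax on electronic goods = £22.77 + £6.83 = £29.60

£29.60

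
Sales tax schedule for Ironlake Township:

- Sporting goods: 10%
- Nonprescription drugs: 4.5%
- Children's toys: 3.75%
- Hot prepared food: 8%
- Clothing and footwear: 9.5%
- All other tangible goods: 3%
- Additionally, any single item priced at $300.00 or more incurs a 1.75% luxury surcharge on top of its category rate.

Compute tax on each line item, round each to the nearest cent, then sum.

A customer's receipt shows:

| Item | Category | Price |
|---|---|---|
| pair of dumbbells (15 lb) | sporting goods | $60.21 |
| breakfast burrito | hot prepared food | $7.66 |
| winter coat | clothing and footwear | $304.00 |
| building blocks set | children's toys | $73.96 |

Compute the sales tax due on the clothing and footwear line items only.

Winter coat $304.00: clothing and footwear → 9.5% + 1.75% surcharge = 11.25% → $34.20
Tax on clothing and footwear = $34.20

$34.20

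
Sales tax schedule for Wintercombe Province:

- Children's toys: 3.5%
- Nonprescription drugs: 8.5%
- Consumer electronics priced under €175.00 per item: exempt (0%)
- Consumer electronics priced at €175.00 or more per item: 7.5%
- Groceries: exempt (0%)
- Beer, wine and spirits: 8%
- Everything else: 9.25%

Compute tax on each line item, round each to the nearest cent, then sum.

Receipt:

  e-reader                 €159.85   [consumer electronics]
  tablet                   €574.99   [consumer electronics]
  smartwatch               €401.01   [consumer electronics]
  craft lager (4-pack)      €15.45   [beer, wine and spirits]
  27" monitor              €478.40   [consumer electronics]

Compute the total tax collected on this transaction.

E-reader €159.85: consumer electronics, under €175.00 → 0% → €0.00
Tablet €574.99: consumer electronics, €175.00 or more → 7.5% → €43.12
Smartwatch €401.01: consumer electronics, €175.00 or more → 7.5% → €30.08
Craft lager (4-pack) €15.45: beer, wine and spirits → 8% → €1.24
27" monitor €478.40: consumer electronics, €175.00 or more → 7.5% → €35.88
Total tax = €43.12 + €30.08 + €1.24 + €35.88 = €110.32

€110.32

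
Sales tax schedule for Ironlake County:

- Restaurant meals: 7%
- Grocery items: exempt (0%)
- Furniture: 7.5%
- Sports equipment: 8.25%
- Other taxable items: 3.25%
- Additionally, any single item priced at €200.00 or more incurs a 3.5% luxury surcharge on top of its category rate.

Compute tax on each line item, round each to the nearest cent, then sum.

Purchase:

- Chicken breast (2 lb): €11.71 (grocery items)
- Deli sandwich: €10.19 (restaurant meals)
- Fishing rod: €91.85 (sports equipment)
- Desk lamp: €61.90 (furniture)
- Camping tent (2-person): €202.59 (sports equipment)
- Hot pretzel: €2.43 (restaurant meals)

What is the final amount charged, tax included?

€417.57

Chicken breast (2 lb) €11.71: grocery items → 0% → €0.00
Deli sandwich €10.19: restaurant meals → 7% → €0.71
Fishing rod €91.85: sports equipment → 8.25% → €7.58
Desk lamp €61.90: furniture → 7.5% → €4.64
Camping tent (2-person) €202.59: sports equipment → 8.25% + 3.5% surcharge = 11.75% → €23.80
Hot pretzel €2.43: restaurant meals → 7% → €0.17
Subtotal = €380.67; tax = €36.90; total due = €417.57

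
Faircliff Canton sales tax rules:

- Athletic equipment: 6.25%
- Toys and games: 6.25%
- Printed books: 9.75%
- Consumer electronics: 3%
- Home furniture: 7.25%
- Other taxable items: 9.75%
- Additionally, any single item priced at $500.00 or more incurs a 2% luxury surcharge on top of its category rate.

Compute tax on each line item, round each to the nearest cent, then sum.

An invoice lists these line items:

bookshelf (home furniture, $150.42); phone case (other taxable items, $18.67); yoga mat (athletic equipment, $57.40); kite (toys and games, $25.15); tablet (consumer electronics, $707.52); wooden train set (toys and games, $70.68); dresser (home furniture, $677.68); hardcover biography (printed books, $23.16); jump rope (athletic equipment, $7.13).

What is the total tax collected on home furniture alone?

$73.60

Bookshelf $150.42: home furniture → 7.25% → $10.91
Dresser $677.68: home furniture → 7.25% + 2% surcharge = 9.25% → $62.69
Tax on home furniture = $10.91 + $62.69 = $73.60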